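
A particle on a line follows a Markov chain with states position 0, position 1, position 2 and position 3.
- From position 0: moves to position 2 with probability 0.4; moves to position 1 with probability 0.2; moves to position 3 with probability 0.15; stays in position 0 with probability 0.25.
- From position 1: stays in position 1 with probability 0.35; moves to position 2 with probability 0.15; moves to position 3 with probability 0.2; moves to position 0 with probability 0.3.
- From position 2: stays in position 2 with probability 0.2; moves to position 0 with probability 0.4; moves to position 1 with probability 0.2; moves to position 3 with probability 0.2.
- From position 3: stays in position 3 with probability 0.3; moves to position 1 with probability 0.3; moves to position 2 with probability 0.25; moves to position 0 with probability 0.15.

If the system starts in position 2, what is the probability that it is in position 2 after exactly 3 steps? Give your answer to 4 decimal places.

Propagate the distribution vector 3 steps from position 2.
After 0 steps: (0.0000, 0.0000, 1.0000, 0.0000)
After 1 step: (0.4000, 0.2000, 0.2000, 0.2000)
After 2 steps: (0.2700, 0.2500, 0.2800, 0.2000)
After 3 steps: (0.2845, 0.2575, 0.2515, 0.2065)
P(in position 2 after 3 steps) = 0.2515

0.2515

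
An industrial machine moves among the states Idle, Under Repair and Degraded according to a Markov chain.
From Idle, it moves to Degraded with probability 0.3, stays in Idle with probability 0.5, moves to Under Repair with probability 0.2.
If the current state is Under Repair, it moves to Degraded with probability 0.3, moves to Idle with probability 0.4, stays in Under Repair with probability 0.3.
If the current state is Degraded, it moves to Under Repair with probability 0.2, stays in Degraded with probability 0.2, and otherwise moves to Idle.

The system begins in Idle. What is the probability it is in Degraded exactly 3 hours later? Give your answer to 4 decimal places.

0.2730

Propagate the distribution vector 3 hours from Idle.
After 0 hours: (1.0000, 0.0000, 0.0000)
After 1 hour: (0.5000, 0.2000, 0.3000)
After 2 hours: (0.5100, 0.2200, 0.2700)
After 3 hours: (0.5050, 0.2220, 0.2730)
P(in Degraded after 3 hours) = 0.2730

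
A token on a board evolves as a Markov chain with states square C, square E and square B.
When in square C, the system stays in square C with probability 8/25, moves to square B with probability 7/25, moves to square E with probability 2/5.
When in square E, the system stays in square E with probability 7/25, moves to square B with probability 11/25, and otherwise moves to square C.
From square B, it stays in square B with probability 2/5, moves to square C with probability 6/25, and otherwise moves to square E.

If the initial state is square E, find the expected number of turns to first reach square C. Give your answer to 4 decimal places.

Let t(s) be the expected number of turns to first reach square C from state s, with t(square C) = 0. Conditioning on the first turn:
t(square E) = 1 + 0.28·t(square E) + 0.44·t(square B)
t(square B) = 1 + 0.36·t(square E) + 0.4·t(square B)
Solving: t(square E) = 3.8012, t(square B) = 3.9474.
Expected turns from square E to square C: 3.8012.

3.8012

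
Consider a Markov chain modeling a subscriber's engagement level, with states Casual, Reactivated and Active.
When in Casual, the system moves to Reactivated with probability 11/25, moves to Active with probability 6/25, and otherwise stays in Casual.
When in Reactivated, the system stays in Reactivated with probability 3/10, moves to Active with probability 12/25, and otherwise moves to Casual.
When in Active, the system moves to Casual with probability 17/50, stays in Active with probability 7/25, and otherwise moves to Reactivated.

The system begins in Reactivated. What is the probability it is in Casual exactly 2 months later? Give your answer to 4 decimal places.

Sum over the intermediate state after 1 month:
P = P(Reactivated→Casual)·P(Casual→Casual) + P(Reactivated→Reactivated)·P(Reactivated→Casual) + P(Reactivated→Active)·P(Active→Casual)
  = 0.22×0.32 + 0.3×0.22 + 0.48×0.34
  = 0.0704 + 0.0660 + 0.1632 = 0.2996

0.2996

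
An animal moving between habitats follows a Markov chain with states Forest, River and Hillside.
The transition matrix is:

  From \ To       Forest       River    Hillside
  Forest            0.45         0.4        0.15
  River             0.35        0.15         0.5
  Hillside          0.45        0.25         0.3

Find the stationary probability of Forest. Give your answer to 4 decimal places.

Let the stationary distribution be π with π = πP and π_1 + π_2 + π_3 = 1.
π_1 = 0.45·π_1 + 0.35·π_2 + 0.45·π_3
π_2 = 0.4·π_1 + 0.15·π_2 + 0.25·π_3
Solving with the normalization constraint gives π = (0.4215, 0.2848, 0.2937).
So the stationary probability of Forest is 0.4215.

0.4215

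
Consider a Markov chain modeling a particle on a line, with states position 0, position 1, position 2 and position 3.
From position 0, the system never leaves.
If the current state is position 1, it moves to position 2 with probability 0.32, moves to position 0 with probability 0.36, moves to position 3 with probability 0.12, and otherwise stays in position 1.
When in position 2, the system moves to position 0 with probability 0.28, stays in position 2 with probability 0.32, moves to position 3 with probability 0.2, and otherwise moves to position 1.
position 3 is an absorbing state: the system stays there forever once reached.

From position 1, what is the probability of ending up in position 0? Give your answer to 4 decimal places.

0.6967

Let h(s) be the probability of absorption at position 0 starting from transient state s. Then h(position 0) = 1 and h(position 3) = 0. By first-step analysis:
h(position 1) = 0.36·1 + 0.2·h(position 1) + 0.32·h(position 2) + 0.12·0
h(position 2) = 0.28·1 + 0.2·h(position 1) + 0.32·h(position 2) + 0.2·0
Solving: h(position 1) = 0.6967, h(position 2) = 0.6167.
Starting from position 1, the probability is 0.6967.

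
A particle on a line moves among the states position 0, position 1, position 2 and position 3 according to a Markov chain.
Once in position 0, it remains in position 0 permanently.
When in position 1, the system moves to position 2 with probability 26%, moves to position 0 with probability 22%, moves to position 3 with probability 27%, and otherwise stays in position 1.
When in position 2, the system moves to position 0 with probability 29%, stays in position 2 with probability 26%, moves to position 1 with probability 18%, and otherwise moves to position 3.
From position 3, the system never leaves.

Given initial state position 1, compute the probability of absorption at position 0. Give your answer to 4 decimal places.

Let h(s) be the probability of absorption at position 0 starting from transient state s. Then h(position 0) = 1 and h(position 3) = 0. By first-step analysis:
h(position 1) = 0.22·1 + 0.25·h(position 1) + 0.26·h(position 2) + 0.27·0
h(position 2) = 0.29·1 + 0.18·h(position 1) + 0.26·h(position 2) + 0.27·0
Solving: h(position 1) = 0.4687, h(position 2) = 0.5059.
Starting from position 1, the probability is 0.4687.

0.4687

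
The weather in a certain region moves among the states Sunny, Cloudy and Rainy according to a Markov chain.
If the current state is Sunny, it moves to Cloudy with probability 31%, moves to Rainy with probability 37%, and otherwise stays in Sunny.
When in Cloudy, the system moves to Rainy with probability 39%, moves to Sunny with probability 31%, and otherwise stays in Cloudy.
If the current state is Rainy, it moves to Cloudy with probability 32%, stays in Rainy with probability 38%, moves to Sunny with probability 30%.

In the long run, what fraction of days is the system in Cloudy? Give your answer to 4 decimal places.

0.3107

Let the stationary distribution be π with π = πP and π_1 + π_2 + π_3 = 1.
π_1 = 0.32·π_1 + 0.31·π_2 + 0.3·π_3
π_2 = 0.31·π_1 + 0.3·π_2 + 0.32·π_3
Solving with the normalization constraint gives π = (0.3093, 0.3107, 0.3800).
So the stationary probability of Cloudy is 0.3107.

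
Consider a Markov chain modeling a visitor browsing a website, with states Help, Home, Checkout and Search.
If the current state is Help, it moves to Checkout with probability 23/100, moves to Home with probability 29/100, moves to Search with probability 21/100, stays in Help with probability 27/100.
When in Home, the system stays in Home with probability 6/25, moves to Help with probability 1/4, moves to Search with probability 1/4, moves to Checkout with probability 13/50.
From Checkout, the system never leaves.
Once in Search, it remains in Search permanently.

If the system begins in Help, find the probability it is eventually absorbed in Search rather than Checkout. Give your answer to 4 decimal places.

0.4812

Let h(s) be the probability of absorption at Search starting from transient state s. Then h(Search) = 1 and h(Checkout) = 0. By first-step analysis:
h(Help) = 0.27·h(Help) + 0.29·h(Home) + 0.23·0 + 0.21·1
h(Home) = 0.25·h(Help) + 0.24·h(Home) + 0.26·0 + 0.25·1
Solving: h(Help) = 0.4812, h(Home) = 0.4872.
Starting from Help, the probability is 0.4812.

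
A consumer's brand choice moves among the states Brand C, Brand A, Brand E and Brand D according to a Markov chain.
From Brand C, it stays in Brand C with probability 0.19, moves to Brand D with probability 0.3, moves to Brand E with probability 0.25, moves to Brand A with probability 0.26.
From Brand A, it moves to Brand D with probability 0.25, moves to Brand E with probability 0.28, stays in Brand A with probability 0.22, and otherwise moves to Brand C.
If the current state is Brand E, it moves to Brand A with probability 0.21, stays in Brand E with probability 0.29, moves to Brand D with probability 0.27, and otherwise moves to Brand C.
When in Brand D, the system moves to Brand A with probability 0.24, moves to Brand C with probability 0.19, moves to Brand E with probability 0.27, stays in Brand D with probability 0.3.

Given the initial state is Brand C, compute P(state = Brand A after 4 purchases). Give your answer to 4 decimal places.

0.2315

Propagate the distribution vector 4 purchases from Brand C.
After 0 purchases: (1.0000, 0.0000, 0.0000, 0.0000)
After 1 purchase: (0.1900, 0.2600, 0.2500, 0.3000)
After 2 purchases: (0.2156, 0.2311, 0.2738, 0.2795)
After 3 purchases: (0.2148, 0.2315, 0.2735, 0.2802)
After 4 purchases: (0.2148, 0.2315, 0.2735, 0.2802)
P(in Brand A after 4 purchases) = 0.2315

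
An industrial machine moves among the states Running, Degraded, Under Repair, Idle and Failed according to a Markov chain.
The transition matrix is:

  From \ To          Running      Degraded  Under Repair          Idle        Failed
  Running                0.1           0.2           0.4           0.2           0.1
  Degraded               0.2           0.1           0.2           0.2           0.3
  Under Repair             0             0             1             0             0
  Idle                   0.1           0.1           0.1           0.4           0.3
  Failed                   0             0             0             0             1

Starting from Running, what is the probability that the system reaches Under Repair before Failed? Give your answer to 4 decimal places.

0.6172

Let h(s) be the probability of absorption at Under Repair starting from transient state s. Then h(Under Repair) = 1 and h(Failed) = 0. By first-step analysis:
h(Running) = 0.1·h(Running) + 0.2·h(Degraded) + 0.4·1 + 0.2·h(Idle) + 0.1·0
h(Degraded) = 0.2·h(Running) + 0.1·h(Degraded) + 0.2·1 + 0.2·h(Idle) + 0.3·0
h(Idle) = 0.1·h(Running) + 0.1·h(Degraded) + 0.1·1 + 0.4·h(Idle) + 0.3·0
Solving: h(Running) = 0.6172, h(Degraded) = 0.4354, h(Idle) = 0.3421.
Starting from Running, the probability is 0.6172.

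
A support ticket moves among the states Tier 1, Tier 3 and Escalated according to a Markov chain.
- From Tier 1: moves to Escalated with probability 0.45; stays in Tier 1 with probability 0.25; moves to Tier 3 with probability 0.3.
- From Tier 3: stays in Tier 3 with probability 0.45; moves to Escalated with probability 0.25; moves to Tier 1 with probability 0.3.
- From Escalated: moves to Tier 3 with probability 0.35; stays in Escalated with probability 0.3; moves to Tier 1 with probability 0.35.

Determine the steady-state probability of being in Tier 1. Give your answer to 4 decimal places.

0.3013

Let the stationary distribution be π with π = πP and π_1 + π_2 + π_3 = 1.
π_1 = 0.25·π_1 + 0.3·π_2 + 0.35·π_3
π_2 = 0.3·π_1 + 0.45·π_2 + 0.35·π_3
Solving with the normalization constraint gives π = (0.3013, 0.3722, 0.3266).
So the stationary probability of Tier 1 is 0.3013.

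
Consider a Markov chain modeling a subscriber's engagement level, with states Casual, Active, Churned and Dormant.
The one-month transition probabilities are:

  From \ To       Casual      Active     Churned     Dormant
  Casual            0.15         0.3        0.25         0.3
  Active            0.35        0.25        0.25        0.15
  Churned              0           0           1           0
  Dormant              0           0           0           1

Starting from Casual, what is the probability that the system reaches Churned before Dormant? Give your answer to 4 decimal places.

Let h(s) be the probability of absorption at Churned starting from transient state s. Then h(Churned) = 1 and h(Dormant) = 0. By first-step analysis:
h(Casual) = 0.15·h(Casual) + 0.3·h(Active) + 0.25·1 + 0.3·0
h(Active) = 0.35·h(Casual) + 0.25·h(Active) + 0.25·1 + 0.15·0
Solving: h(Casual) = 0.4930, h(Active) = 0.5634.
Starting from Casual, the probability is 0.4930.

0.4930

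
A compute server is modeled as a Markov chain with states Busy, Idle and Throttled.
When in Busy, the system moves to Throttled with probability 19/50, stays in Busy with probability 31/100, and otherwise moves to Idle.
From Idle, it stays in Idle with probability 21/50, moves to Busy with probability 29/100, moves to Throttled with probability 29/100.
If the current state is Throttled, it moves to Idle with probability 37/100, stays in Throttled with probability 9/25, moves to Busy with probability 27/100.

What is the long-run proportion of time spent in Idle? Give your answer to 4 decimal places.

0.3712

Let the stationary distribution be π with π = πP and π_1 + π_2 + π_3 = 1.
π_1 = 0.31·π_1 + 0.29·π_2 + 0.27·π_3
π_2 = 0.31·π_1 + 0.42·π_2 + 0.37·π_3
Solving with the normalization constraint gives π = (0.2890, 0.3712, 0.3398).
So the stationary probability of Idle is 0.3712.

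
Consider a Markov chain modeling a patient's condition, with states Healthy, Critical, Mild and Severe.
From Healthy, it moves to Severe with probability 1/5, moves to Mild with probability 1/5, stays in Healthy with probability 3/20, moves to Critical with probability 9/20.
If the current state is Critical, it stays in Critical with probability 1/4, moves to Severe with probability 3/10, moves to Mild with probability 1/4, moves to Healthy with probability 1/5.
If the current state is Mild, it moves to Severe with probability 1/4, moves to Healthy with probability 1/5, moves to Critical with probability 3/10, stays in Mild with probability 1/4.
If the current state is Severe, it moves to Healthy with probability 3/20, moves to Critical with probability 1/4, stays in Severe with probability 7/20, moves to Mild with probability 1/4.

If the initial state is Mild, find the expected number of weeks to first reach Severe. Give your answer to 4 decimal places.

3.9044

Let t(s) be the expected number of weeks to first reach Severe from state s, with t(Severe) = 0. Conditioning on the first week:
t(Healthy) = 1 + 0.15·t(Healthy) + 0.45·t(Critical) + 0.2·t(Mild)
t(Critical) = 1 + 0.2·t(Healthy) + 0.25·t(Critical) + 0.25·t(Mild)
t(Mild) = 1 + 0.2·t(Healthy) + 0.3·t(Critical) + 0.25·t(Mild)
Solving: t(Healthy) = 4.0637, t(Critical) = 3.7185, t(Mild) = 3.9044.
Expected weeks from Mild to Severe: 3.9044.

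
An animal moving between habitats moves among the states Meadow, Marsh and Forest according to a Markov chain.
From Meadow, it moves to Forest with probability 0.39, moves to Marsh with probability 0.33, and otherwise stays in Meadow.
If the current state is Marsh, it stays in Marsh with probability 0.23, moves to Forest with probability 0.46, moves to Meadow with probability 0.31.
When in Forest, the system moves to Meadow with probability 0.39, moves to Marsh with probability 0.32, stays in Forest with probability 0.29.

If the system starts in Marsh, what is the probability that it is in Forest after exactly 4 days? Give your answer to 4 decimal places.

0.3732

Propagate the distribution vector 4 days from Marsh.
After 0 days: (0.0000, 1.0000, 0.0000)
After 1 day: (0.3100, 0.2300, 0.4600)
After 2 days: (0.3375, 0.3024, 0.3601)
After 3 days: (0.3287, 0.2962, 0.3752)
After 4 days: (0.3302, 0.2966, 0.3732)
P(in Forest after 4 days) = 0.3732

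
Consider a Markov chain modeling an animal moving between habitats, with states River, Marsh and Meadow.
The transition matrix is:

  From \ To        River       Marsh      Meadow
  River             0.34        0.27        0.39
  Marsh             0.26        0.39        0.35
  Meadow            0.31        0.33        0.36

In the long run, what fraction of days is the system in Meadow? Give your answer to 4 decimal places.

Let the stationary distribution be π with π = πP and π_1 + π_2 + π_3 = 1.
π_1 = 0.34·π_1 + 0.26·π_2 + 0.31·π_3
π_2 = 0.27·π_1 + 0.39·π_2 + 0.33·π_3
Solving with the normalization constraint gives π = (0.3025, 0.3318, 0.3658).
So the stationary probability of Meadow is 0.3658.

0.3658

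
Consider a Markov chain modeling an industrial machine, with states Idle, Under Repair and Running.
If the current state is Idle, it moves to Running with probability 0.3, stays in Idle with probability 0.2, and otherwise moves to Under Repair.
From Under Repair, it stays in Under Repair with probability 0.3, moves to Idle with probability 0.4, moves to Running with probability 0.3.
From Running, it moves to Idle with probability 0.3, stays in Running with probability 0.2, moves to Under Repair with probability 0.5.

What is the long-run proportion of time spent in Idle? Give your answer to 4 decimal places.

0.3106

Let the stationary distribution be π with π = πP and π_1 + π_2 + π_3 = 1.
π_1 = 0.2·π_1 + 0.4·π_2 + 0.3·π_3
π_2 = 0.5·π_1 + 0.3·π_2 + 0.5·π_3
Solving with the normalization constraint gives π = (0.3106, 0.4167, 0.2727).
So the stationary probability of Idle is 0.3106.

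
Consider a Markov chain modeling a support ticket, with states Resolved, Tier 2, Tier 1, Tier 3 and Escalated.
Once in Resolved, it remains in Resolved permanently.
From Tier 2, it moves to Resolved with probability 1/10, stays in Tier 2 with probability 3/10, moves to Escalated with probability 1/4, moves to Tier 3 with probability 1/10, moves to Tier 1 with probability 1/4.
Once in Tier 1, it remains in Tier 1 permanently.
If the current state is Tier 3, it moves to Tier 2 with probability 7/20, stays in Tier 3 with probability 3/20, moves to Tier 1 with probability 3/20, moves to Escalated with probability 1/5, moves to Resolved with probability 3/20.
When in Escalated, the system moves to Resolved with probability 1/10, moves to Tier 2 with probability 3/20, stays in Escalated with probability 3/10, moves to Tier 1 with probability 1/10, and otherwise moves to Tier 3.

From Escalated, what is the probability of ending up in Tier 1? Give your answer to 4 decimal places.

0.5676

Let h(s) be the probability of absorption at Tier 1 starting from transient state s. Then h(Tier 1) = 1 and h(Resolved) = 0. By first-step analysis:
h(Tier 2) = 0.1·0 + 0.3·h(Tier 2) + 0.25·1 + 0.1·h(Tier 3) + 0.25·h(Escalated)
h(Tier 3) = 0.15·0 + 0.35·h(Tier 2) + 0.15·1 + 0.15·h(Tier 3) + 0.2·h(Escalated)
h(Escalated) = 0.1·0 + 0.15·h(Tier 2) + 0.1·1 + 0.35·h(Tier 3) + 0.3·h(Escalated)
Solving: h(Tier 2) = 0.6419, h(Tier 3) = 0.5743, h(Escalated) = 0.5676.
Starting from Escalated, the probability is 0.5676.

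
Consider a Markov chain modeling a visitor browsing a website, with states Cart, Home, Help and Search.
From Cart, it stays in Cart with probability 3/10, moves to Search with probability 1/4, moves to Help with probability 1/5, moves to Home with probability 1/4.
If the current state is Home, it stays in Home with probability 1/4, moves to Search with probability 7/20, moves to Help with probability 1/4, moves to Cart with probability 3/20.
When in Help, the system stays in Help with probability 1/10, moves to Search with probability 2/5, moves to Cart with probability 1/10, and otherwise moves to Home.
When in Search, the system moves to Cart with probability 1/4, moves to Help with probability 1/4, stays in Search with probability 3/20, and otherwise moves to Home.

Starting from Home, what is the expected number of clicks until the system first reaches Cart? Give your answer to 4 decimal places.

Let t(s) be the expected number of clicks to first reach Cart from state s, with t(Cart) = 0. Conditioning on the first click:
t(Home) = 1 + 0.25·t(Home) + 0.25·t(Help) + 0.35·t(Search)
t(Help) = 1 + 0.4·t(Home) + 0.1·t(Help) + 0.4·t(Search)
t(Search) = 1 + 0.35·t(Home) + 0.25·t(Help) + 0.15·t(Search)
Solving: t(Home) = 5.9101, t(Help) = 6.1456, t(Search) = 5.4176.
Expected clicks from Home to Cart: 5.9101.

5.9101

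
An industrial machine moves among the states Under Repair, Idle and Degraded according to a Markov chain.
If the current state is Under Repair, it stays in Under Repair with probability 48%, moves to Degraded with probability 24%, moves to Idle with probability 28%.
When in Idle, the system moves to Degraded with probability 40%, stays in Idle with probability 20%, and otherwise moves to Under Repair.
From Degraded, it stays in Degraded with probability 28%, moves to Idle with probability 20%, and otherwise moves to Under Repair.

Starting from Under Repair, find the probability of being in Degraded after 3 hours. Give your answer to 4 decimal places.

0.2899

Propagate the distribution vector 3 hours from Under Repair.
After 0 hours: (1.0000, 0.0000, 0.0000)
After 1 hour: (0.4800, 0.2800, 0.2400)
After 2 hours: (0.4672, 0.2384, 0.2944)
After 3 hours: (0.4727, 0.2374, 0.2899)
P(in Degraded after 3 hours) = 0.2899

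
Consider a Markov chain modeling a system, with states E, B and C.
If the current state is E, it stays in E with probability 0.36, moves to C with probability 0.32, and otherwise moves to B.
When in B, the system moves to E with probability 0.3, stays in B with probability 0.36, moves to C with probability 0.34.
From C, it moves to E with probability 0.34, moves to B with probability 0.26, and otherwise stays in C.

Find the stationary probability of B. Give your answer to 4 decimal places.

Let the stationary distribution be π with π = πP and π_1 + π_2 + π_3 = 1.
π_1 = 0.36·π_1 + 0.3·π_2 + 0.34·π_3
π_2 = 0.32·π_1 + 0.36·π_2 + 0.26·π_3
Solving with the normalization constraint gives π = (0.3342, 0.3112, 0.3546).
So the stationary probability of B is 0.3112.

0.3112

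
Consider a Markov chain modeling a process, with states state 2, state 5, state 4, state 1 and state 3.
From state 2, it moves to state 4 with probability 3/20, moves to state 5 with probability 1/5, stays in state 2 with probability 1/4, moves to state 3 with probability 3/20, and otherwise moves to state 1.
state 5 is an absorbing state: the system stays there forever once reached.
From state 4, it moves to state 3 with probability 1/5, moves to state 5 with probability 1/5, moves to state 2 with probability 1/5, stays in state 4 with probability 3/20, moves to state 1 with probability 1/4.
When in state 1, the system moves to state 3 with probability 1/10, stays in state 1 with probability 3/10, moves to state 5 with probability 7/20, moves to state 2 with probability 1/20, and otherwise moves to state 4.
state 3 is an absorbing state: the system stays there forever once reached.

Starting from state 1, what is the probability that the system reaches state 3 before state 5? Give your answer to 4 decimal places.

Let h(s) be the probability of absorption at state 3 starting from transient state s. Then h(state 3) = 1 and h(state 5) = 0. By first-step analysis:
h(state 2) = 0.25·h(state 2) + 0.2·0 + 0.15·h(state 4) + 0.25·h(state 1) + 0.15·1
h(state 4) = 0.2·h(state 2) + 0.2·0 + 0.15·h(state 4) + 0.25·h(state 1) + 0.2·1
h(state 1) = 0.05·h(state 2) + 0.35·0 + 0.2·h(state 4) + 0.3·h(state 1) + 0.1·1
Solving: h(state 2) = 0.3771, h(state 4) = 0.4083, h(state 1) = 0.2864.
Starting from state 1, the probability is 0.2864.

0.2864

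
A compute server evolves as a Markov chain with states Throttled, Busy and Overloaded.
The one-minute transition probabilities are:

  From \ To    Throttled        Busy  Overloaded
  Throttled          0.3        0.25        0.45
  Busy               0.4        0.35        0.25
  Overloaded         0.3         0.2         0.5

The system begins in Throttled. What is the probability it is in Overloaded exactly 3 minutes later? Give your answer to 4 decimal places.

0.4206

Propagate the distribution vector 3 minutes from Throttled.
After 0 minutes: (1.0000, 0.0000, 0.0000)
After 1 minute: (0.3000, 0.2500, 0.4500)
After 2 minutes: (0.3250, 0.2525, 0.4225)
After 3 minutes: (0.3253, 0.2541, 0.4206)
P(in Overloaded after 3 minutes) = 0.4206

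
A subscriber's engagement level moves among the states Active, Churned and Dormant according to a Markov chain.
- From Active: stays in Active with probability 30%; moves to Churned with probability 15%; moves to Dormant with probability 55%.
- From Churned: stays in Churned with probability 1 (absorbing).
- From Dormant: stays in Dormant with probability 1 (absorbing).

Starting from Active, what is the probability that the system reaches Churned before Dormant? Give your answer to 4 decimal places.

Let h(s) be the probability of absorption at Churned starting from transient state s. Then h(Churned) = 1 and h(Dormant) = 0. By first-step analysis:
h(Active) = 0.3·h(Active) + 0.15·1 + 0.55·0
Solving: h(Active) = 0.2143.
Starting from Active, the probability is 0.2143.

0.2143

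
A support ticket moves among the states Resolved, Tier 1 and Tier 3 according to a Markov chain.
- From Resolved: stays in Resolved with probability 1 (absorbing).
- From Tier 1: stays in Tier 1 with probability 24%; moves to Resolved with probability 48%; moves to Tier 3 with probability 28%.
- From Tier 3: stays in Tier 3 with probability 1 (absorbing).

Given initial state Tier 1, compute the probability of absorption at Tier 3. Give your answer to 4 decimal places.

0.3684

Let h(s) be the probability of absorption at Tier 3 starting from transient state s. Then h(Tier 3) = 1 and h(Resolved) = 0. By first-step analysis:
h(Tier 1) = 0.48·0 + 0.24·h(Tier 1) + 0.28·1
Solving: h(Tier 1) = 0.3684.
Starting from Tier 1, the probability is 0.3684.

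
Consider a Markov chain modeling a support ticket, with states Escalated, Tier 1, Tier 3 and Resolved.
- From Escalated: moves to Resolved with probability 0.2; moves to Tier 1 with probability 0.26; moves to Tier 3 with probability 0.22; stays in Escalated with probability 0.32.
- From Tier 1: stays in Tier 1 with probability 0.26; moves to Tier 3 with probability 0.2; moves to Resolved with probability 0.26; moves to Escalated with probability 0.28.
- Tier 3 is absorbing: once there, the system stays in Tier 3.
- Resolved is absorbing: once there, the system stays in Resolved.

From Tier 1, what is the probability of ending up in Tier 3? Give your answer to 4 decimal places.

0.4591

Let h(s) be the probability of absorption at Tier 3 starting from transient state s. Then h(Tier 3) = 1 and h(Resolved) = 0. By first-step analysis:
h(Escalated) = 0.32·h(Escalated) + 0.26·h(Tier 1) + 0.22·1 + 0.2·0
h(Tier 1) = 0.28·h(Escalated) + 0.26·h(Tier 1) + 0.2·1 + 0.26·0
Solving: h(Escalated) = 0.4991, h(Tier 1) = 0.4591.
Starting from Tier 1, the probability is 0.4591.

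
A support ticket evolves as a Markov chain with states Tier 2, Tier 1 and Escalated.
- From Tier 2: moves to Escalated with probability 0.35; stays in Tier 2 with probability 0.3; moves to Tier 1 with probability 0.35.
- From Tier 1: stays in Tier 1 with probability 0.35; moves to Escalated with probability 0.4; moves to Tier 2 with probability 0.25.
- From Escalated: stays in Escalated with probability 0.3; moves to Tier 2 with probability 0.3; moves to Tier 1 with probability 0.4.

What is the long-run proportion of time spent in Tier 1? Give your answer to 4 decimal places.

Let the stationary distribution be π with π = πP and π_1 + π_2 + π_3 = 1.
π_1 = 0.3·π_1 + 0.25·π_2 + 0.3·π_3
π_2 = 0.35·π_1 + 0.35·π_2 + 0.4·π_3
Solving with the normalization constraint gives π = (0.2816, 0.3675, 0.3508).
So the stationary probability of Tier 1 is 0.3675.

0.3675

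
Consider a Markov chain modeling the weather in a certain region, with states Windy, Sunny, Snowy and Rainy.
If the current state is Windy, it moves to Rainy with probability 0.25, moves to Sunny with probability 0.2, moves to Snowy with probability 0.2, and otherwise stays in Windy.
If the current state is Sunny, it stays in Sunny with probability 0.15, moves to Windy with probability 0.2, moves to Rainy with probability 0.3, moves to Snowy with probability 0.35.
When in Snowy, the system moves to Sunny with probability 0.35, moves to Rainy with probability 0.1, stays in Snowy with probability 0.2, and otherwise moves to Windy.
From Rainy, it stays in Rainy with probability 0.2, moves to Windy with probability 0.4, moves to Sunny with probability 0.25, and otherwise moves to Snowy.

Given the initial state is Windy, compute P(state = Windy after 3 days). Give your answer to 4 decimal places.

Propagate the distribution vector 3 days from Windy.
After 0 days: (1.0000, 0.0000, 0.0000, 0.0000)
After 1 day: (0.3500, 0.2000, 0.2000, 0.2500)
After 2 days: (0.3325, 0.2325, 0.2175, 0.2175)
After 3 days: (0.3260, 0.2319, 0.2240, 0.2181)
P(in Windy after 3 days) = 0.3260

0.3260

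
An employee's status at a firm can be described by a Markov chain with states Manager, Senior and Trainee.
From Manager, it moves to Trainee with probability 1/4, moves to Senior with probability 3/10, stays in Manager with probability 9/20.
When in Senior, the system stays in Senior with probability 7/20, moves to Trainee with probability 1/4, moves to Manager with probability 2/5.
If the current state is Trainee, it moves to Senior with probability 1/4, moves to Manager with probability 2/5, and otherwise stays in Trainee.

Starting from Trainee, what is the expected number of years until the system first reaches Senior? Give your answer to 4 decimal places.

Let t(s) be the expected number of years to first reach Senior from state s, with t(Senior) = 0. Conditioning on the first year:
t(Manager) = 1 + 0.45·t(Manager) + 0.25·t(Trainee)
t(Trainee) = 1 + 0.4·t(Manager) + 0.35·t(Trainee)
Solving: t(Manager) = 3.4951, t(Trainee) = 3.6893.
Expected years from Trainee to Senior: 3.6893.

3.6893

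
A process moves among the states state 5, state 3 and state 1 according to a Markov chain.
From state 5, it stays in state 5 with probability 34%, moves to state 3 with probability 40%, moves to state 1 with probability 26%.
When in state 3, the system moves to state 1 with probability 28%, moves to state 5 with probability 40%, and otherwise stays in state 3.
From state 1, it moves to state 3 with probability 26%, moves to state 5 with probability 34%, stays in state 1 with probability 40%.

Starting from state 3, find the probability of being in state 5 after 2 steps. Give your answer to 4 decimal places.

0.3592

Sum over the intermediate state after 1 step:
P = P(state 3→state 5)·P(state 5→state 5) + P(state 3→state 3)·P(state 3→state 5) + P(state 3→state 1)·P(state 1→state 5)
  = 0.4×0.34 + 0.32×0.4 + 0.28×0.34
  = 0.1360 + 0.1280 + 0.0952 = 0.3592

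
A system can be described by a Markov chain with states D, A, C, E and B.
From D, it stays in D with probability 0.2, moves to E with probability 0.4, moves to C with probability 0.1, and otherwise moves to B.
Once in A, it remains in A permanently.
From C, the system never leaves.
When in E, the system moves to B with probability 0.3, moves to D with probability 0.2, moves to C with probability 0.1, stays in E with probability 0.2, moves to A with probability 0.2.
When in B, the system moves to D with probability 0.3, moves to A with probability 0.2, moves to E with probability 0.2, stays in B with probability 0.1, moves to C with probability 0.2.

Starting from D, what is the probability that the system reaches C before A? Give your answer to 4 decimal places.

0.5357

Let h(s) be the probability of absorption at C starting from transient state s. Then h(C) = 1 and h(A) = 0. By first-step analysis:
h(D) = 0.2·h(D) + 0.1·1 + 0.4·h(E) + 0.3·h(B)
h(E) = 0.2·h(D) + 0.2·0 + 0.1·1 + 0.2·h(E) + 0.3·h(B)
h(B) = 0.3·h(D) + 0.2·0 + 0.2·1 + 0.2·h(E) + 0.1·h(B)
Solving: h(D) = 0.5357, h(E) = 0.4464, h(B) = 0.5000.
Starting from D, the probability is 0.5357.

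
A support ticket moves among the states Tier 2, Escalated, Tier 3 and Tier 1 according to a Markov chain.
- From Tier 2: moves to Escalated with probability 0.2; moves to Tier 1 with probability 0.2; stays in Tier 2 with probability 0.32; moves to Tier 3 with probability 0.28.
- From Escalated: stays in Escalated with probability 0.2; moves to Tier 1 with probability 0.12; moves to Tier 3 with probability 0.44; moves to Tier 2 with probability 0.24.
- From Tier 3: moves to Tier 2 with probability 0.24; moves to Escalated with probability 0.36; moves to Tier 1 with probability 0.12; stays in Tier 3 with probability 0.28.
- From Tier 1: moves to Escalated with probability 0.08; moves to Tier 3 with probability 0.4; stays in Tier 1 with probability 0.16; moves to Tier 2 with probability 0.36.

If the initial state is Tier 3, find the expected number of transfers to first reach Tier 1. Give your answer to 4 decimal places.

7.0988

Let t(s) be the expected number of transfers to first reach Tier 1 from state s, with t(Tier 1) = 0. Conditioning on the first transfer:
t(Tier 2) = 1 + 0.32·t(Tier 2) + 0.2·t(Escalated) + 0.28·t(Tier 3)
t(Escalated) = 1 + 0.24·t(Tier 2) + 0.2·t(Escalated) + 0.44·t(Tier 3)
t(Tier 3) = 1 + 0.24·t(Tier 2) + 0.36·t(Escalated) + 0.28·t(Tier 3)
Solving: t(Tier 2) = 6.4815, t(Escalated) = 7.0988, t(Tier 3) = 7.0988.
Expected transfers from Tier 3 to Tier 1: 7.0988.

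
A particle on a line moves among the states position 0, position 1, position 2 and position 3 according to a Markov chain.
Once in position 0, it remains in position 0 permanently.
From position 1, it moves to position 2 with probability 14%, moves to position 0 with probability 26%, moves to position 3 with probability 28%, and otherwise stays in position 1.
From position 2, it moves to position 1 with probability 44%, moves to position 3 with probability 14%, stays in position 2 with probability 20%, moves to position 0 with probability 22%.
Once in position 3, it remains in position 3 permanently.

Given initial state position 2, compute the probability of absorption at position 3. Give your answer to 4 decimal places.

0.4527

Let h(s) be the probability of absorption at position 3 starting from transient state s. Then h(position 3) = 1 and h(position 0) = 0. By first-step analysis:
h(position 1) = 0.26·0 + 0.32·h(position 1) + 0.14·h(position 2) + 0.28·1
h(position 2) = 0.22·0 + 0.44·h(position 1) + 0.2·h(position 2) + 0.14·1
Solving: h(position 1) = 0.5050, h(position 2) = 0.4527.
Starting from position 2, the probability is 0.4527.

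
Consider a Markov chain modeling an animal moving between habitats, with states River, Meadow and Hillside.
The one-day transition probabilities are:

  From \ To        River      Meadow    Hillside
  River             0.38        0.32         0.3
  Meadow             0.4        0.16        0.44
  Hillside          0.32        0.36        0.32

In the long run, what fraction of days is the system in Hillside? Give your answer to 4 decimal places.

0.3472

Let the stationary distribution be π with π = πP and π_1 + π_2 + π_3 = 1.
π_1 = 0.38·π_1 + 0.4·π_2 + 0.32·π_3
π_2 = 0.32·π_1 + 0.16·π_2 + 0.36·π_3
Solving with the normalization constraint gives π = (0.3649, 0.2878, 0.3472).
So the stationary probability of Hillside is 0.3472.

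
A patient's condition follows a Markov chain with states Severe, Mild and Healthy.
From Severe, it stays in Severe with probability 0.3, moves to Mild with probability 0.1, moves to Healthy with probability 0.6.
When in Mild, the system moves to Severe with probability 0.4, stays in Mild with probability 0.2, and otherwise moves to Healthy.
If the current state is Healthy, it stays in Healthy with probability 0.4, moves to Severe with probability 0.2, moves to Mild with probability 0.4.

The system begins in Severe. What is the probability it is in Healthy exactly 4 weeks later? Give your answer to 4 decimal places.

Propagate the distribution vector 4 weeks from Severe.
After 0 weeks: (1.0000, 0.0000, 0.0000)
After 1 week: (0.3000, 0.1000, 0.6000)
After 2 weeks: (0.2500, 0.2900, 0.4600)
After 3 weeks: (0.2830, 0.2670, 0.4500)
After 4 weeks: (0.2817, 0.2617, 0.4566)
P(in Healthy after 4 weeks) = 0.4566

0.4566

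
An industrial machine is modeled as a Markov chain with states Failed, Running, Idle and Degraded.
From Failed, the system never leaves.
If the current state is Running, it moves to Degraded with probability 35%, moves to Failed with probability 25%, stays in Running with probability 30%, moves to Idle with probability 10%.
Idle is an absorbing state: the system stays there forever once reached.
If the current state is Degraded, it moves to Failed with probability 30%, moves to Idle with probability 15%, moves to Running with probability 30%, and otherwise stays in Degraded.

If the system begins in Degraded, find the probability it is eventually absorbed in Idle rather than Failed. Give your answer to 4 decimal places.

Let h(s) be the probability of absorption at Idle starting from transient state s. Then h(Idle) = 1 and h(Failed) = 0. By first-step analysis:
h(Running) = 0.25·0 + 0.3·h(Running) + 0.1·1 + 0.35·h(Degraded)
h(Degraded) = 0.3·0 + 0.3·h(Running) + 0.15·1 + 0.25·h(Degraded)
Solving: h(Running) = 0.3036, h(Degraded) = 0.3214.
Starting from Degraded, the probability is 0.3214.

0.3214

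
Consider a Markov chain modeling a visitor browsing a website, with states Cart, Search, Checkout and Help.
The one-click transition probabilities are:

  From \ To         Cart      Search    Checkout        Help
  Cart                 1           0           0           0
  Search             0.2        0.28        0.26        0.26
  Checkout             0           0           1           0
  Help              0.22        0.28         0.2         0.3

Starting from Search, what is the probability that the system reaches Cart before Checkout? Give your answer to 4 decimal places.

Let h(s) be the probability of absorption at Cart starting from transient state s. Then h(Cart) = 1 and h(Checkout) = 0. By first-step analysis:
h(Search) = 0.2·1 + 0.28·h(Search) + 0.26·0 + 0.26·h(Help)
h(Help) = 0.22·1 + 0.28·h(Search) + 0.2·0 + 0.3·h(Help)
Solving: h(Search) = 0.4573, h(Help) = 0.4972.
Starting from Search, the probability is 0.4573.

0.4573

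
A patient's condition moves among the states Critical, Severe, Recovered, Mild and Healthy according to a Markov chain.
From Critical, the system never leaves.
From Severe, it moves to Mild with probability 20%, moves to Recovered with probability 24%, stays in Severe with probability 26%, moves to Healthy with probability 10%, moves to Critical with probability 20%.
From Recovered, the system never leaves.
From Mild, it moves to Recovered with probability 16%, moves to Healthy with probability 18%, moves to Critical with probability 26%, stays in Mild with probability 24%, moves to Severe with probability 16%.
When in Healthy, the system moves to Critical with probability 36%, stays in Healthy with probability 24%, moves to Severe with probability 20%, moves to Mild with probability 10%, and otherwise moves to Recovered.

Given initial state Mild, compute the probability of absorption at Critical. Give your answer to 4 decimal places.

Let h(s) be the probability of absorption at Critical starting from transient state s. Then h(Critical) = 1 and h(Recovered) = 0. By first-step analysis:
h(Severe) = 0.2·1 + 0.26·h(Severe) + 0.24·0 + 0.2·h(Mild) + 0.1·h(Healthy)
h(Mild) = 0.26·1 + 0.16·h(Severe) + 0.16·0 + 0.24·h(Mild) + 0.18·h(Healthy)
h(Healthy) = 0.36·1 + 0.2·h(Severe) + 0.1·0 + 0.1·h(Mild) + 0.24·h(Healthy)
Solving: h(Severe) = 0.5314, h(Mild) = 0.6186, h(Healthy) = 0.6949.
Starting from Mild, the probability is 0.6186.

0.6186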